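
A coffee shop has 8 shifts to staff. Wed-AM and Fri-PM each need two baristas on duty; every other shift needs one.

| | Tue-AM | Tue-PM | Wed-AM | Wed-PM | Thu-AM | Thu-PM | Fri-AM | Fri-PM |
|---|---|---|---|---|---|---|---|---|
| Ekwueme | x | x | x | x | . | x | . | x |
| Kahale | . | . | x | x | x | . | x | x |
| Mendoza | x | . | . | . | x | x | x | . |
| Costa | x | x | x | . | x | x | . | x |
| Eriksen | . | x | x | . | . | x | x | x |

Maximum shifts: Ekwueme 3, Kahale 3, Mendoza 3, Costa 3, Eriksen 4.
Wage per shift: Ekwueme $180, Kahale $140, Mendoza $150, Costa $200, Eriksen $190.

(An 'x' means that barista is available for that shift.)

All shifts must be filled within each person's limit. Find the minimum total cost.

Picking the cheapest available barista for each shift independently would cost $1540, but that ignores the shift limits.
An optimal schedule: Tue-AM→Mendoza, Tue-PM→Ekwueme, Wed-AM→Kahale+Ekwueme, Wed-PM→Kahale, Thu-AM→Kahale, Thu-PM→Mendoza, Fri-AM→Mendoza, Fri-PM→Ekwueme+Eriksen.
Total: 150 + 180 + 140 + 180 + 140 + 140 + 150 + 150 + 180 + 190 = $1600.

$1600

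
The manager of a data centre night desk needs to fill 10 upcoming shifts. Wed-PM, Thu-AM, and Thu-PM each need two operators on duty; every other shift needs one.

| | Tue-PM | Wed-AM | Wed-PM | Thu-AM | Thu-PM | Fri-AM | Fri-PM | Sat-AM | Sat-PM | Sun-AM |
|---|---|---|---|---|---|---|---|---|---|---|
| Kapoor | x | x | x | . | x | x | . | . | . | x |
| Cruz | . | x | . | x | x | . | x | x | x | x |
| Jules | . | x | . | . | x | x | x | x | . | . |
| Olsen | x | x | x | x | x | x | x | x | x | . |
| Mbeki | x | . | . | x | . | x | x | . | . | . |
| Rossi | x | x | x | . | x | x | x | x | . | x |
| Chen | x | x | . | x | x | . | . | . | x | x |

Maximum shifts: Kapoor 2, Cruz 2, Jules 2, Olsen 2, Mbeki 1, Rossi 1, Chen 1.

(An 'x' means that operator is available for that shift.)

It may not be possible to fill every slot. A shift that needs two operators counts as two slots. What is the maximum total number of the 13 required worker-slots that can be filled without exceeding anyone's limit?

Total capacity across all operators is 2+2+2+2+1+1+1 = 11, and 13 slots are needed, so at most 11 can be filled.
An assignment achieving 11: Tue-PM→Mbeki, Wed-AM→Chen, Wed-PM→Kapoor+Olsen, Thu-AM→Cruz+Olsen, Fri-AM→Jules, Fri-PM→Rossi, Sat-AM→Jules, Sat-PM→Cruz, Sun-AM→Kapoor.
Loads: Kapoor 2/2, Cruz 2/2, Jules 2/2, Olsen 2/2, Mbeki 1/1, Rossi 1/1, Chen 1/1.

11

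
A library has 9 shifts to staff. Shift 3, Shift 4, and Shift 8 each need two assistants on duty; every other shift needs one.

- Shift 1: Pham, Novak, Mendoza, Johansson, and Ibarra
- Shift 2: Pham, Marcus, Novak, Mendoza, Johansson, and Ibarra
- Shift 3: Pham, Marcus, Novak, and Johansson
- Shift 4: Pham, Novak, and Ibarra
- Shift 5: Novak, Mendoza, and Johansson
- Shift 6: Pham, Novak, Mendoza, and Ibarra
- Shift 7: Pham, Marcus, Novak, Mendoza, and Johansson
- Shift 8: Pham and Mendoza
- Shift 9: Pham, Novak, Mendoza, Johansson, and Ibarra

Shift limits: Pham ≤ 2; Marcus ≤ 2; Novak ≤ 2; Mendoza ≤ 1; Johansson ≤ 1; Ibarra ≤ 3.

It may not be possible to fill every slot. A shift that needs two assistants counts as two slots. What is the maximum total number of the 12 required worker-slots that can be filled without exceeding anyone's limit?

11

Total capacity across all assistants is 2+2+2+1+1+3 = 11, and 12 slots are needed, so at most 11 can be filled.
An assignment achieving 11: Shift 1→Ibarra, Shift 3→Marcus+Johansson, Shift 4→Pham+Novak, Shift 5→Novak, Shift 6→Ibarra, Shift 7→Marcus, Shift 8→Pham+Mendoza, Shift 9→Ibarra.
Loads: Pham 2/2, Marcus 2/2, Novak 2/2, Mendoza 1/1, Johansson 1/1, Ibarra 3/3.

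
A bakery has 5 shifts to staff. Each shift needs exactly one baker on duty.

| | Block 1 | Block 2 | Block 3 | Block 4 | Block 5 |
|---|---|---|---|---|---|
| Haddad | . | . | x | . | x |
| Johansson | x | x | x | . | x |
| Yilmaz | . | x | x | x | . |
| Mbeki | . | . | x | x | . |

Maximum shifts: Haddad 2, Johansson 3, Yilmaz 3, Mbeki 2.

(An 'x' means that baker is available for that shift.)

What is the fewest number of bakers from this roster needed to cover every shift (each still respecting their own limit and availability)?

2

5 slots to fill and no one can take more than 3, so at least ⌈5/3⌉ = 2 bakers are needed.
Johansson and Yilmaz alone can cover everything: Block 1→Johansson, Block 2→Johansson, Block 3→Yilmaz, Block 4→Yilmaz, Block 5→Johansson.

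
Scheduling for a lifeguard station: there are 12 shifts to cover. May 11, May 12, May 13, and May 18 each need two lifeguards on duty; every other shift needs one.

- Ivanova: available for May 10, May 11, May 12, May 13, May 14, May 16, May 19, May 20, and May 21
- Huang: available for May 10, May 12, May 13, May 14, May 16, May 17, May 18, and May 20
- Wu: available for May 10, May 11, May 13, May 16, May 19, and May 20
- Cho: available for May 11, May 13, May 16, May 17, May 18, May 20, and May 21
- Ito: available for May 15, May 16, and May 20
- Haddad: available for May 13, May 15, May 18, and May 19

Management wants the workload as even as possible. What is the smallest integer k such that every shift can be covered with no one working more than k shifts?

3

With 6 lifeguards and 16 worker-slots to fill, someone must work at least ⌈16/6⌉ = 3 shifts, so k ≥ 3.
k = 3 works: May 10→Huang, May 11→Wu+Cho, May 12→Ivanova+Huang, May 13→Cho+Haddad, May 14→Ivanova, May 15→Ito, May 16→Wu, May 17→Huang, May 18→Cho+Haddad, May 19→Wu, May 20→Ito, May 21→Ivanova.
Loads: Ivanova 3, Huang 3, Wu 3, Cho 3, Ito 2, Haddad 2 — all ≤ 3.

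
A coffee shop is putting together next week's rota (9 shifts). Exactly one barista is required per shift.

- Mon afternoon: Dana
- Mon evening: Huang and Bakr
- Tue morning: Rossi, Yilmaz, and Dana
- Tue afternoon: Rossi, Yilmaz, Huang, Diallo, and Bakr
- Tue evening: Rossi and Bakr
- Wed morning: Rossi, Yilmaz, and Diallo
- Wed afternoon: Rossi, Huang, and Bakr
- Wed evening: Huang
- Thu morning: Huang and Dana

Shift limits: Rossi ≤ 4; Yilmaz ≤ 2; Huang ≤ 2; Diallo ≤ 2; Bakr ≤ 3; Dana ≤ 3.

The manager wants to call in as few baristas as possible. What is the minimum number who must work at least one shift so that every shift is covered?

9 slots to fill and no one can take more than 4, so at least ⌈9/4⌉ = 3 baristas are needed.
Rossi, Huang, and Dana alone can cover everything: Mon afternoon→Dana, Mon evening→Huang, Tue morning→Dana, Tue afternoon→Rossi, Tue evening→Rossi, Wed morning→Rossi, Wed afternoon→Rossi, Wed evening→Huang, Thu morning→Dana.

3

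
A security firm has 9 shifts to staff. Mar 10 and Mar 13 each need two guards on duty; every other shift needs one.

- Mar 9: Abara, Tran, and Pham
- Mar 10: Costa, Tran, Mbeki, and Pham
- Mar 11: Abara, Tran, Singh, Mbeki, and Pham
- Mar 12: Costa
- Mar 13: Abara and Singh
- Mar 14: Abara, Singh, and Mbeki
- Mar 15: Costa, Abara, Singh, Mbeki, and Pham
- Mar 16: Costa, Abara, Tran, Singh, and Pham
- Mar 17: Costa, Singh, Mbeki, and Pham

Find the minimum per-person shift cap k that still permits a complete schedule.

2

With 6 guards and 11 worker-slots to fill, someone must work at least ⌈11/6⌉ = 2 shifts, so k ≥ 2.
k = 2 works: Mar 9→Abara, Mar 10→Mbeki+Pham, Mar 11→Tran, Mar 12→Costa, Mar 13→Abara+Singh, Mar 14→Singh, Mar 15→Mbeki, Mar 16→Tran, Mar 17→Costa.
Loads: Costa 2, Abara 2, Tran 2, Singh 2, Mbeki 2, Pham 1 — all ≤ 2.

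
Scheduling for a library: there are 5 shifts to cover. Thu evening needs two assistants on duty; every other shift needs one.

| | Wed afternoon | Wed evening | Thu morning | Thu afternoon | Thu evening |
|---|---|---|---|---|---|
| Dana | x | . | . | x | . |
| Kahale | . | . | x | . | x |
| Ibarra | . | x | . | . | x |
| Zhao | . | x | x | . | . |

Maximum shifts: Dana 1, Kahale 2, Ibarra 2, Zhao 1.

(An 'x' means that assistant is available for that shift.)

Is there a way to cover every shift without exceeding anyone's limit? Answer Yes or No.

Total capacity is 6 and 6 slots are needed, so capacity alone doesn't rule it out.
Shifts {Wed afternoon, Thu afternoon} need 2 worker-slots in total, but the assistants available for any of those shifts (Dana) can supply at most 1 among them. So no valid schedule exists.

No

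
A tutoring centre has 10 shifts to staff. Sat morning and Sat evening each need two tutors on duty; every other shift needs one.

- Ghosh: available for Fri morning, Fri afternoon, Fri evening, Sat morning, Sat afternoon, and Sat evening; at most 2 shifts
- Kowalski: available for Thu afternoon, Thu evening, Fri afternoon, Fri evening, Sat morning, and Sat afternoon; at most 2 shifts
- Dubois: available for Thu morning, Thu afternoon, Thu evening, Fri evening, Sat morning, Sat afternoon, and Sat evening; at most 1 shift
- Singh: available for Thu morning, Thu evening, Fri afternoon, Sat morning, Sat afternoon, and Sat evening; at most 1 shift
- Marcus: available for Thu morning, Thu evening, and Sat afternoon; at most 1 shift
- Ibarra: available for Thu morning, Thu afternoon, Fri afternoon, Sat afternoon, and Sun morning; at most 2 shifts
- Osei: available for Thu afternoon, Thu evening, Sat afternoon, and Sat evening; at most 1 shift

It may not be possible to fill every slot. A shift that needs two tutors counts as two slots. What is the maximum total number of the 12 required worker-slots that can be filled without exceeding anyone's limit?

Total capacity across all tutors is 2+2+1+1+1+2+1 = 10, and 12 slots are needed, so at most 10 can be filled.
An assignment achieving 10: Thu morning→Dubois, Thu afternoon→Kowalski, Thu evening→Marcus, Fri morning→Ghosh, Fri afternoon→Kowalski, Fri evening→Ghosh, Sat morning→Singh, Sat afternoon→Ibarra, Sat evening→Osei, Sun morning→Ibarra.
Loads: Ghosh 2/2, Kowalski 2/2, Dubois 1/1, Singh 1/1, Marcus 1/1, Ibarra 2/2, Osei 1/1.

10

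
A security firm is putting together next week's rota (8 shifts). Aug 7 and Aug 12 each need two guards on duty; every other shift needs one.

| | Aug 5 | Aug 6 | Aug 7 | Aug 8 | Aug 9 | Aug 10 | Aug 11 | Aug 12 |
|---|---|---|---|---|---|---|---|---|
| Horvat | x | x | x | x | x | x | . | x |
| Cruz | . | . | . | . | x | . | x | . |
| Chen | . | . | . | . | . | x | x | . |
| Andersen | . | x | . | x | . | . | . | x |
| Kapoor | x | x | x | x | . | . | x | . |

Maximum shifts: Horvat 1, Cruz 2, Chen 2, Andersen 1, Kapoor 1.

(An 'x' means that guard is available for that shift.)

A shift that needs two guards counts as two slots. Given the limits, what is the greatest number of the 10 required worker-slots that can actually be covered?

6

Total capacity across all guards is 1+2+2+1+1 = 7, and 10 slots are needed, so at most 7 can be filled.
Shifts {Aug 5, Aug 7} need 3 slots but only Horvat and Kapoor are available for them, supplying at most 2 — so at least 1 slot must go unfilled.
An assignment achieving 6: Aug 5→Horvat, Aug 7→Kapoor, Aug 9→Cruz, Aug 10→Chen, Aug 11→Cruz, Aug 12→Andersen.
Loads: Horvat 1/1, Cruz 2/2, Chen 1/2, Andersen 1/1, Kapoor 1/1.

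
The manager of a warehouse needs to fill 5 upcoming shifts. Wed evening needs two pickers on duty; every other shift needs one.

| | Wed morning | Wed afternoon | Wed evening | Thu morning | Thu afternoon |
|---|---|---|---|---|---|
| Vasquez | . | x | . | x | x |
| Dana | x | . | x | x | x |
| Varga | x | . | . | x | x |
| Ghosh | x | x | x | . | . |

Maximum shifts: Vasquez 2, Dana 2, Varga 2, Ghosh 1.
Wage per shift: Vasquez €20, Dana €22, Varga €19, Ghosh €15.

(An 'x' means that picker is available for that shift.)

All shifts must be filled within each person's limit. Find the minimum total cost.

€115

Wed evening can only be covered by Dana and Ghosh, so that assignment is forced.
Picking the cheapest available picker for each shift independently would cost €105, but that ignores the shift limits.
An optimal schedule: Wed morning→Varga, Wed afternoon→Vasquez, Wed evening→Ghosh+Dana, Thu morning→Varga, Thu afternoon→Vasquez.
Total: 19 + 20 + 15 + 22 + 19 + 20 = €115.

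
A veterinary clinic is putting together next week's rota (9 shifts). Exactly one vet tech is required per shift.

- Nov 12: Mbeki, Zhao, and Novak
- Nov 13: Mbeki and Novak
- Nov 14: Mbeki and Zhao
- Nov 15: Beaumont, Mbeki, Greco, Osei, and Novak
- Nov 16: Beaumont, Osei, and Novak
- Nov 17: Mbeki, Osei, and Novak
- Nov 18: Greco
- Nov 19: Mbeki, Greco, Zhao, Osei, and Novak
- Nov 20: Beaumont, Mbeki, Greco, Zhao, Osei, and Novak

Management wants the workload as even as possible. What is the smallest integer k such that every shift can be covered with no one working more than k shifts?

2

With 6 vet techs and 9 worker-slots to fill, someone must work at least ⌈9/6⌉ = 2 shifts, so k ≥ 2.
k = 2 works: Nov 12→Zhao, Nov 13→Mbeki, Nov 14→Mbeki, Nov 15→Beaumont, Nov 16→Beaumont, Nov 17→Osei, Nov 18→Greco, Nov 19→Greco, Nov 20→Zhao.
Loads: Beaumont 2, Mbeki 2, Greco 2, Zhao 2, Osei 1, Novak 0 — all ≤ 2.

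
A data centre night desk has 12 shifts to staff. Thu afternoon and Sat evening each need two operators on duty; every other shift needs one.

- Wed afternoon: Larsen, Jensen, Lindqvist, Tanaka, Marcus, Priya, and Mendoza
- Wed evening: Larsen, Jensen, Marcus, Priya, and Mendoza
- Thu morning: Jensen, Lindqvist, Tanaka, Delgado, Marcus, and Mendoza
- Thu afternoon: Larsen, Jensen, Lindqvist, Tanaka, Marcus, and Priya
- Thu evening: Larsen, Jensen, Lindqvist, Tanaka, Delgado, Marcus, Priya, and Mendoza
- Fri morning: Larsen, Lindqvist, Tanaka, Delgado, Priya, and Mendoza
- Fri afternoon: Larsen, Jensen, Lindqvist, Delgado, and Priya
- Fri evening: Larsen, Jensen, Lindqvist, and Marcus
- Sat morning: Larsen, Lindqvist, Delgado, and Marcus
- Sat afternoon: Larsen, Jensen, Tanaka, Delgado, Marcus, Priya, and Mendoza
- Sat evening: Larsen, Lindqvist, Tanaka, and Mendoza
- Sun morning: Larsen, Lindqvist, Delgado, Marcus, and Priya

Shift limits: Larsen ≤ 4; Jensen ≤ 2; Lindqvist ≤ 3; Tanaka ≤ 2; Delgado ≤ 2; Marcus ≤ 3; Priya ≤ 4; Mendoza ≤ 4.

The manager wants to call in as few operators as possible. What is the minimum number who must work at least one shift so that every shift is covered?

4

14 slots to fill and no one can take more than 4, so at least ⌈14/4⌉ = 4 operators are needed.
Larsen, Jensen, Priya, and Mendoza alone can cover everything: Wed afternoon→Priya, Wed evening→Mendoza, Thu morning→Jensen, Thu afternoon→Jensen+Priya, Thu evening→Mendoza, Fri morning→Priya, Fri afternoon→Priya, Fri evening→Larsen, Sat morning→Larsen, Sat afternoon→Mendoza, Sat evening→Larsen+Mendoza, Sun morning→Larsen.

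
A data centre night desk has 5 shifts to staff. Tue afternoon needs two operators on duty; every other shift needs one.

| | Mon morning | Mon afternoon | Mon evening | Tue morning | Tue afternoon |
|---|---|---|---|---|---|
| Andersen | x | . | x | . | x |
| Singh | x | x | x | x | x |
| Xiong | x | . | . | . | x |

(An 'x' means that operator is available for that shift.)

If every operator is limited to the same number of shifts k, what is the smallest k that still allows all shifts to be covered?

2

With 3 operators and 6 worker-slots to fill, someone must work at least ⌈6/3⌉ = 2 shifts, so k ≥ 2.
k = 2 works: Mon morning→Xiong, Mon afternoon→Singh, Mon evening→Andersen, Tue morning→Singh, Tue afternoon→Andersen+Xiong.
Loads: Andersen 2, Singh 2, Xiong 2 — all ≤ 2.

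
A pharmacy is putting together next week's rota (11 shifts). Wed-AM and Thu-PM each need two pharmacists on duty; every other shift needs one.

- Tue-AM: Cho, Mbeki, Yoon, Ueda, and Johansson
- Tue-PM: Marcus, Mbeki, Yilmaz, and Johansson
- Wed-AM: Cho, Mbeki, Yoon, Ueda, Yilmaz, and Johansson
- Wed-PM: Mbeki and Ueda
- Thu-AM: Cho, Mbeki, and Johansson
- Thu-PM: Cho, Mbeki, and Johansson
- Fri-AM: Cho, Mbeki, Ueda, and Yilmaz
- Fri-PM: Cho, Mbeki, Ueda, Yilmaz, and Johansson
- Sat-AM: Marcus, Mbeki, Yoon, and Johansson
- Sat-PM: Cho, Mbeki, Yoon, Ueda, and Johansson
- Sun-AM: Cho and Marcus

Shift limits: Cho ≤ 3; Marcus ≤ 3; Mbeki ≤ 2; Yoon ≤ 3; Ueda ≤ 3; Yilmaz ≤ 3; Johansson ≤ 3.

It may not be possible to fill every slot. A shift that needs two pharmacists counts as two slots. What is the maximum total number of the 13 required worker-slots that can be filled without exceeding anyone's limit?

13

Total capacity across all pharmacists is 3+3+2+3+3+3+3 = 20, and 13 slots are needed, so at most 13 can be filled.
An assignment achieving 13: Tue-AM→Yoon, Tue-PM→Marcus, Wed-AM→Yoon+Ueda, Wed-PM→Mbeki, Thu-AM→Cho, Thu-PM→Cho+Mbeki, Fri-AM→Ueda, Fri-PM→Ueda, Sat-AM→Marcus, Sat-PM→Yoon, Sun-AM→Cho.
Loads: Cho 3/3, Marcus 2/3, Mbeki 2/2, Yoon 3/3, Ueda 3/3, Yilmaz 0/3, Johansson 0/3.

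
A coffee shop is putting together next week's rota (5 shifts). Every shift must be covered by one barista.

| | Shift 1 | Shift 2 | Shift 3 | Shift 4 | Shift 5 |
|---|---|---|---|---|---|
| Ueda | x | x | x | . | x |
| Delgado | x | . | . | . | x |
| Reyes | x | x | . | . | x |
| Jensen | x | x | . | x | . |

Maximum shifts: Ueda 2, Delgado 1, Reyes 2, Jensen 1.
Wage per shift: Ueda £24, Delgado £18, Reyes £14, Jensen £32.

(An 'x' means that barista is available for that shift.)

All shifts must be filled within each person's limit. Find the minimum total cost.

£102

Shift 3 can only be covered by Ueda, so that assignment is forced.
Shift 4 can only be covered by Jensen, so that assignment is forced.
Picking the cheapest available barista for each shift independently would cost £98, but that ignores the shift limits.
An optimal schedule: Shift 1→Delgado, Shift 2→Reyes, Shift 3→Ueda, Shift 4→Jensen, Shift 5→Reyes.
Total: 18 + 14 + 24 + 32 + 14 = £102.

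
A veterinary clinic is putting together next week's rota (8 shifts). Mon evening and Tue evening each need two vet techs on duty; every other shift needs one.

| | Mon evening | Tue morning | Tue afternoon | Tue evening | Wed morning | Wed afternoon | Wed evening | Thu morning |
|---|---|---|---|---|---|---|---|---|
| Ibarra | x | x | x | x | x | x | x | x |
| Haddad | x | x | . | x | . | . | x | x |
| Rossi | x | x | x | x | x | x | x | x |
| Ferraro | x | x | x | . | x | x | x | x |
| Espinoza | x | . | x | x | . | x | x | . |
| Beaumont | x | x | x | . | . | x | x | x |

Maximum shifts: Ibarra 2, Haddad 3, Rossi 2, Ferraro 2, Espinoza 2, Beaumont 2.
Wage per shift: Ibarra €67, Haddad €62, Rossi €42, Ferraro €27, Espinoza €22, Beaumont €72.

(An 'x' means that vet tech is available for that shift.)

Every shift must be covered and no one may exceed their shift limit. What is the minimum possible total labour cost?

Picking the cheapest available vet tech for each shift independently would cost €260, but that ignores the shift limits.
An optimal schedule: Mon evening→Haddad+Ibarra, Tue morning→Ferraro, Tue afternoon→Espinoza, Tue evening→Rossi+Haddad, Wed morning→Ferraro, Wed afternoon→Espinoza, Wed evening→Haddad, Thu morning→Rossi.
Total: 62 + 67 + 27 + 22 + 42 + 62 + 27 + 22 + 62 + 42 = €435.

€435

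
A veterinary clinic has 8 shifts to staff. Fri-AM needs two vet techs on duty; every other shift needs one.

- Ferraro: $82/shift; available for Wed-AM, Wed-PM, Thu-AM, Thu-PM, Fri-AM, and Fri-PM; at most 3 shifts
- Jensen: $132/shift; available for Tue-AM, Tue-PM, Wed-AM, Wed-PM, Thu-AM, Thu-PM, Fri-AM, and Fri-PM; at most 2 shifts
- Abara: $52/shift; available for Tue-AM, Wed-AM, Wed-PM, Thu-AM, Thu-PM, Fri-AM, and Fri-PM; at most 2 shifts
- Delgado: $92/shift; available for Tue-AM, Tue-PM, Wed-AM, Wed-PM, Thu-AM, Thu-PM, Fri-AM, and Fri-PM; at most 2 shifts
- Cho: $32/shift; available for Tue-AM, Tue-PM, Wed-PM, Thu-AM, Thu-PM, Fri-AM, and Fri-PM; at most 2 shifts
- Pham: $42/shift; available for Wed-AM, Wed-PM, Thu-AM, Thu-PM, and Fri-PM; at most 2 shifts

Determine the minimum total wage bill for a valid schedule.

Picking the cheapest available vet tech for each shift independently would cost $318, but that ignores the shift limits.
An optimal schedule: Tue-AM→Cho, Tue-PM→Cho, Wed-AM→Pham, Wed-PM→Pham, Thu-AM→Abara, Thu-PM→Ferraro, Fri-AM→Abara+Ferraro, Fri-PM→Ferraro.
Total: 32 + 32 + 42 + 42 + 52 + 82 + 52 + 82 + 82 = $498.

$498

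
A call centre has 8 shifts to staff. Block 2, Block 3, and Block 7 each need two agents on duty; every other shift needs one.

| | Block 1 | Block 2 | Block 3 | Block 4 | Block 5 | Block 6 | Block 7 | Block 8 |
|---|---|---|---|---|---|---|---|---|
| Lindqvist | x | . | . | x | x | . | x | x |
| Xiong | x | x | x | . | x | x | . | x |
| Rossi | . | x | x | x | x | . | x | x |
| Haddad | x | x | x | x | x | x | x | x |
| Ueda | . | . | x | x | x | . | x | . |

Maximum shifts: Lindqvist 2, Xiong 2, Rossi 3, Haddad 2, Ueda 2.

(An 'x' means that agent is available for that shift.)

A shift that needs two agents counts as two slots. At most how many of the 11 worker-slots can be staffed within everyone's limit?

Total capacity across all agents is 2+2+3+2+2 = 11, and 11 slots are needed, so at most 11 can be filled.
An assignment achieving 11: Block 1→Lindqvist, Block 2→Xiong+Rossi, Block 3→Rossi+Haddad, Block 4→Lindqvist, Block 5→Ueda, Block 6→Xiong, Block 7→Rossi+Ueda, Block 8→Haddad.
Loads: Lindqvist 2/2, Xiong 2/2, Rossi 3/3, Haddad 2/2, Ueda 2/2.

11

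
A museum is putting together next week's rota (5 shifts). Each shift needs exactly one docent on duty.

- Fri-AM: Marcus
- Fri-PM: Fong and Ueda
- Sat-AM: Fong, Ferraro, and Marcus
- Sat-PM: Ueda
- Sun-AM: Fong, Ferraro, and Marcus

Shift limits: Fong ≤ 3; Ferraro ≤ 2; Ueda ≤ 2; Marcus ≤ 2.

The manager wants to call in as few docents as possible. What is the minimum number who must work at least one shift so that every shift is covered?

5 slots to fill and no one can take more than 3, so at least ⌈5/3⌉ = 2 docents are needed.
No set of 2 docents can cover every shift (each such set leaves at least one shift with no one available or exceeds a cap).
Fong, Ueda, and Marcus alone can cover everything: Fri-AM→Marcus, Fri-PM→Fong, Sat-AM→Fong, Sat-PM→Ueda, Sun-AM→Fong.

3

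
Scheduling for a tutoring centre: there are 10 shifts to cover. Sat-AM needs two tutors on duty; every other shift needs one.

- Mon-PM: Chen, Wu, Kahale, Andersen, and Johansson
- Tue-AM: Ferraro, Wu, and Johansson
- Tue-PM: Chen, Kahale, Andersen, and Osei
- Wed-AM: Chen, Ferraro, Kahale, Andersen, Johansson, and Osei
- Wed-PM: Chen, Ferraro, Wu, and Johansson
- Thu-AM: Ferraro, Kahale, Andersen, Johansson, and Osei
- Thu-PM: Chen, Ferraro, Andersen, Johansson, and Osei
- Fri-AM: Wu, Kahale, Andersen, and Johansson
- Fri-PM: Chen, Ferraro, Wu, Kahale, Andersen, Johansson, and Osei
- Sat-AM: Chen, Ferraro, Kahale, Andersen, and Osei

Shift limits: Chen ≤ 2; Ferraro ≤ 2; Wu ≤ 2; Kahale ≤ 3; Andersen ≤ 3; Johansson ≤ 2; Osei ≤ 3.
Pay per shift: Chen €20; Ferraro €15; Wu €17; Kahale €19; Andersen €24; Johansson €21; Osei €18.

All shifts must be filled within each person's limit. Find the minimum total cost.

Picking the cheapest available tutor for each shift independently would cost €175, but that ignores the shift limits.
An optimal schedule: Mon-PM→Wu, Tue-AM→Ferraro, Tue-PM→Osei, Wed-AM→Kahale, Wed-PM→Ferraro, Thu-AM→Osei, Thu-PM→Osei, Fri-AM→Wu, Fri-PM→Kahale, Sat-AM→Kahale+Chen.
Total: 17 + 15 + 18 + 19 + 15 + 18 + 18 + 17 + 19 + 19 + 20 = €195.

€195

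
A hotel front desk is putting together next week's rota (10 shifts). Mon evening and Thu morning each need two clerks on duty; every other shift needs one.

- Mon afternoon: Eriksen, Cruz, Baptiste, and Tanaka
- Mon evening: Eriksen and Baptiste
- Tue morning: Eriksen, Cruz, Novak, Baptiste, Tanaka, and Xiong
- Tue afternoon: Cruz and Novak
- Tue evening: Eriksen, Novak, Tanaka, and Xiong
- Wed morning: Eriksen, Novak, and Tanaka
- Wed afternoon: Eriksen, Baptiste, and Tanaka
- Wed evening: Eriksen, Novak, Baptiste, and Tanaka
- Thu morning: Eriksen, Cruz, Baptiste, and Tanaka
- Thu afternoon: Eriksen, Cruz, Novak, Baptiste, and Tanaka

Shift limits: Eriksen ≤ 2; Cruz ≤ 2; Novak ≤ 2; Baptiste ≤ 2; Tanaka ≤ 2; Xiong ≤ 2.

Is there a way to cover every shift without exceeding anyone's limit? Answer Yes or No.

Mon evening can only be covered by Eriksen and Baptiste, so that assignment is forced.
One valid schedule: Mon afternoon→Tanaka, Mon evening→Eriksen+Baptiste, Tue morning→Xiong, Tue afternoon→Cruz, Tue evening→Xiong, Wed morning→Eriksen, Wed afternoon→Baptiste, Wed evening→Novak, Thu morning→Cruz+Tanaka, Thu afternoon→Novak.
Loads: Eriksen 2/2, Cruz 2/2, Novak 2/2, Baptiste 2/2, Tanaka 2/2, Xiong 2/2 — all within limits.

Yes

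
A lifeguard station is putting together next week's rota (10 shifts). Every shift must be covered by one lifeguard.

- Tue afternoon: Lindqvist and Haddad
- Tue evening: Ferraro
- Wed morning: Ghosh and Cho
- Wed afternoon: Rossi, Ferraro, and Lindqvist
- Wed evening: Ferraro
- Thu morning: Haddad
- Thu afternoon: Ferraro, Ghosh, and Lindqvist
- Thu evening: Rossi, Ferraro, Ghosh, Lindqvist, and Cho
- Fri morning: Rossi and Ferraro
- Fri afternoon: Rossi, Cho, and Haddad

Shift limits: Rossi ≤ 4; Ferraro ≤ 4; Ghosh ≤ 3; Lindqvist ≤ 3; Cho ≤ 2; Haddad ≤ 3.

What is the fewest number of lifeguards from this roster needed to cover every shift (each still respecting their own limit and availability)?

3

10 slots to fill and no one can take more than 4, so at least ⌈10/4⌉ = 3 lifeguards are needed.
Ferraro, Ghosh, and Haddad alone can cover everything: Tue afternoon→Haddad, Tue evening→Ferraro, Wed morning→Ghosh, Wed afternoon→Ferraro, Wed evening→Ferraro, Thu morning→Haddad, Thu afternoon→Ghosh, Thu evening→Ghosh, Fri morning→Ferraro, Fri afternoon→Haddad.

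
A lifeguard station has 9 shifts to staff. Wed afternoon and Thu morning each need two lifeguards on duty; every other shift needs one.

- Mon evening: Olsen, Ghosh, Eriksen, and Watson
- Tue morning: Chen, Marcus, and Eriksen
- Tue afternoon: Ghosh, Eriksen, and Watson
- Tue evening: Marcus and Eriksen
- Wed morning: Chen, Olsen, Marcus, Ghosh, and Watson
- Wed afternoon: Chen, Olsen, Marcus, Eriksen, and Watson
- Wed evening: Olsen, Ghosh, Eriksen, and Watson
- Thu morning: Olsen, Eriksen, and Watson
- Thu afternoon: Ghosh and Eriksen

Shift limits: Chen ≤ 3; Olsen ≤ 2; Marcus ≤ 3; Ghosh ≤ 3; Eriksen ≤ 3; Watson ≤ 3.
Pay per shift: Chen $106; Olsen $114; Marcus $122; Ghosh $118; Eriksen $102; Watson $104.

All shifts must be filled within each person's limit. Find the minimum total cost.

Picking the cheapest available lifeguard for each shift independently would cost $1128, but that ignores the shift limits.
An optimal schedule: Mon evening→Watson, Tue morning→Chen, Tue afternoon→Eriksen, Tue evening→Eriksen, Wed morning→Chen, Wed afternoon→Chen+Olsen, Wed evening→Watson, Thu morning→Watson+Olsen, Thu afternoon→Eriksen.
Total: 104 + 106 + 102 + 102 + 106 + 106 + 114 + 104 + 104 + 114 + 102 = $1164.

$1164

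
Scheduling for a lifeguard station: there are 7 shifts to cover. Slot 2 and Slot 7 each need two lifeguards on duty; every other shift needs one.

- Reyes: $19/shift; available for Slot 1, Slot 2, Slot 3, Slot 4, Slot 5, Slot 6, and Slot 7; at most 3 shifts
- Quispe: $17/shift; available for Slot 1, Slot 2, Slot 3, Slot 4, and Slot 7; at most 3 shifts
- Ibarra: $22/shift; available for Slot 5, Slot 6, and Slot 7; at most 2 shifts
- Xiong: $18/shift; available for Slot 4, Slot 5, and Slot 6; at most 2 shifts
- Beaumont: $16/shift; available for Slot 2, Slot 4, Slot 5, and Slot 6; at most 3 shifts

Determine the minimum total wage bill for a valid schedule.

Picking the cheapest available lifeguard for each shift independently would cost $151, but that ignores the shift limits.
An optimal schedule: Slot 1→Quispe, Slot 2→Beaumont+Reyes, Slot 3→Quispe, Slot 4→Beaumont, Slot 5→Beaumont, Slot 6→Xiong, Slot 7→Quispe+Reyes.
Total: 17 + 16 + 19 + 17 + 16 + 16 + 18 + 17 + 19 = $155.

$155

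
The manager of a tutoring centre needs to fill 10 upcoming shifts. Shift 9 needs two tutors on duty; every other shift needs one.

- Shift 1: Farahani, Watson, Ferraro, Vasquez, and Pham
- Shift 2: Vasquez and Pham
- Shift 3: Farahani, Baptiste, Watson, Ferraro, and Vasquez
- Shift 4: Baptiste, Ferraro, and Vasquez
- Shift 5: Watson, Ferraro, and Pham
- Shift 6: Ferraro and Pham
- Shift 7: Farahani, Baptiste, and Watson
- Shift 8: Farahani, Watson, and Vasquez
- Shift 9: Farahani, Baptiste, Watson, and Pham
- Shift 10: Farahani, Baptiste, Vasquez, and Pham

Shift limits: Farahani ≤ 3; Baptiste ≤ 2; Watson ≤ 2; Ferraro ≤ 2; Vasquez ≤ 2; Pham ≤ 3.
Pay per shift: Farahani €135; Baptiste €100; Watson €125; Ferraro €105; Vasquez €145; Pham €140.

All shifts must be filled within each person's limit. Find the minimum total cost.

Picking the cheapest available tutor for each shift independently would cost €1205, but that ignores the shift limits.
An optimal schedule: Shift 1→Watson, Shift 2→Pham, Shift 3→Farahani, Shift 4→Baptiste, Shift 5→Ferraro, Shift 6→Ferraro, Shift 7→Baptiste, Shift 8→Watson, Shift 9→Farahani+Pham, Shift 10→Farahani.
Total: 125 + 140 + 135 + 100 + 105 + 105 + 100 + 125 + 135 + 140 + 135 = €1345.

€1345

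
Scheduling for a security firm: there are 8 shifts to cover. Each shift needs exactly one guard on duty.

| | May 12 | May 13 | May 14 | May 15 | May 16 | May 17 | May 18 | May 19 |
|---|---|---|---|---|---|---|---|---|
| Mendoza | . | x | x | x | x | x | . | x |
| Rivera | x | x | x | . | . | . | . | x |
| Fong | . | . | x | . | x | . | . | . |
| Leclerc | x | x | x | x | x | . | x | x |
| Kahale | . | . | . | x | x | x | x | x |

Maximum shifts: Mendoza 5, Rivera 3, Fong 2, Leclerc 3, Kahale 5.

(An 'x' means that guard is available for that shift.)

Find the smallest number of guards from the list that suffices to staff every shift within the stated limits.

8 slots to fill and no one can take more than 5, so at least ⌈8/5⌉ = 2 guards are needed.
Mendoza and Leclerc alone can cover everything: May 12→Leclerc, May 13→Mendoza, May 14→Mendoza, May 15→Mendoza, May 16→Mendoza, May 17→Mendoza, May 18→Leclerc, May 19→Leclerc.

2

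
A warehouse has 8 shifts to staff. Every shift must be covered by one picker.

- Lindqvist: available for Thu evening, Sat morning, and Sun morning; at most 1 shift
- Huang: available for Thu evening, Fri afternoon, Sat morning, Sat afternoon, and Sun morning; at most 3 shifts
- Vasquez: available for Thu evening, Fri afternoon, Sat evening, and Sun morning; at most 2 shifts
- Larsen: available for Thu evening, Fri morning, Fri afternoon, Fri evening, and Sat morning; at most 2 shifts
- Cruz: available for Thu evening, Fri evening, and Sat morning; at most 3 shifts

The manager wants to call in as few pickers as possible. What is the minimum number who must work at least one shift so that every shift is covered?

8 slots to fill and no one can take more than 3, so at least ⌈8/3⌉ = 3 pickers are needed.
No set of 3 pickers can cover every shift (each such set leaves at least one shift with no one available or exceeds a cap).
Lindqvist, Huang, Vasquez, and Larsen alone can cover everything: Thu evening→Vasquez, Fri morning→Larsen, Fri afternoon→Huang, Fri evening→Larsen, Sat morning→Lindqvist, Sat afternoon→Huang, Sat evening→Vasquez, Sun morning→Huang.

4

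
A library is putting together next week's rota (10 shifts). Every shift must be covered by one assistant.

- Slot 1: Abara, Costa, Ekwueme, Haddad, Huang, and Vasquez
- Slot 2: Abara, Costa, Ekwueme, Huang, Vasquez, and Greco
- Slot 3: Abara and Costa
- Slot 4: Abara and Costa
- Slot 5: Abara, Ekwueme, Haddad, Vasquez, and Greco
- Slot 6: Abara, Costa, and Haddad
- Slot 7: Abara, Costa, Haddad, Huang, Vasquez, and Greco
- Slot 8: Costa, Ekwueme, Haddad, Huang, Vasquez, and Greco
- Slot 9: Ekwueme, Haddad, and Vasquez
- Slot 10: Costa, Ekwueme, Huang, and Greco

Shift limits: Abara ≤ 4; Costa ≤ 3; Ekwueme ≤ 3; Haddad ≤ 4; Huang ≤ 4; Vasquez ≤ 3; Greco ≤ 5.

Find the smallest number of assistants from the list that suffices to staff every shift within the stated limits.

10 slots to fill and no one can take more than 5, so at least ⌈10/5⌉ = 2 assistants are needed.
Any 2 assistants together have capacity at most 5+4 = 9 < 10 slots, so 2 can never suffice.
Abara, Costa, and Ekwueme alone can cover everything: Slot 1→Ekwueme, Slot 2→Ekwueme, Slot 3→Abara, Slot 4→Abara, Slot 5→Abara, Slot 6→Abara, Slot 7→Costa, Slot 8→Costa, Slot 9→Ekwueme, Slot 10→Costa.

3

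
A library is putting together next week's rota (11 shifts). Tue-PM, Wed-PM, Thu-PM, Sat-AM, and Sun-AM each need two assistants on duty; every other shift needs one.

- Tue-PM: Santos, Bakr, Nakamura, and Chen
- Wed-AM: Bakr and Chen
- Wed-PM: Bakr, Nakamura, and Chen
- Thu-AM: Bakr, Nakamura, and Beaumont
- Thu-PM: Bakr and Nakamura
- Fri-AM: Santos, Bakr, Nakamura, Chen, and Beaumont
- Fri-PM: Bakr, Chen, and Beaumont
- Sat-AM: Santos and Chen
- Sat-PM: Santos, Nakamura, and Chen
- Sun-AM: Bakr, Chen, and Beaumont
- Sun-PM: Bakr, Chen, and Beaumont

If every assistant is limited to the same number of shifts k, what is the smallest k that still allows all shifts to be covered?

With 5 assistants and 16 worker-slots to fill, someone must work at least ⌈16/5⌉ = 4 shifts, so k ≥ 4.
k = 4 works: Tue-PM→Santos+Nakamura, Wed-AM→Bakr, Wed-PM→Bakr+Nakamura, Thu-AM→Bakr, Thu-PM→Bakr+Nakamura, Fri-AM→Santos, Fri-PM→Chen, Sat-AM→Santos+Chen, Sat-PM→Santos, Sun-AM→Chen+Beaumont, Sun-PM→Chen.
Loads: Santos 4, Bakr 4, Nakamura 3, Chen 4, Beaumont 1 — all ≤ 4.

4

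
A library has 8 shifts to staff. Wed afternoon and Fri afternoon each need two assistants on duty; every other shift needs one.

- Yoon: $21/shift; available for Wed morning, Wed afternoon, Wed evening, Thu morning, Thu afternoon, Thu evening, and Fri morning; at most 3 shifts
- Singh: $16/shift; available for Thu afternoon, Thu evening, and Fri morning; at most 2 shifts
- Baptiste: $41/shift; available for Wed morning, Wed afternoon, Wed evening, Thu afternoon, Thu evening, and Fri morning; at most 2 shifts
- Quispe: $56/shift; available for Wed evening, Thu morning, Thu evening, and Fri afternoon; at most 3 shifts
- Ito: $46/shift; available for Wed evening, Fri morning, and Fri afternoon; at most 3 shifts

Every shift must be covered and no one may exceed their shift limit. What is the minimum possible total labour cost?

Wed afternoon can only be covered by Yoon and Baptiste, so that assignment is forced.
Fri afternoon can only be covered by Quispe and Ito, so that assignment is forced.
Picking the cheapest available assistant for each shift independently would cost $275, but that ignores the shift limits.
An optimal schedule: Wed morning→Yoon, Wed afternoon→Yoon+Baptiste, Wed evening→Baptiste, Thu morning→Yoon, Thu afternoon→Singh, Thu evening→Singh, Fri morning→Ito, Fri afternoon→Quispe+Ito.
Total: 21 + 21 + 41 + 41 + 21 + 16 + 16 + 46 + 56 + 46 = $325.

$325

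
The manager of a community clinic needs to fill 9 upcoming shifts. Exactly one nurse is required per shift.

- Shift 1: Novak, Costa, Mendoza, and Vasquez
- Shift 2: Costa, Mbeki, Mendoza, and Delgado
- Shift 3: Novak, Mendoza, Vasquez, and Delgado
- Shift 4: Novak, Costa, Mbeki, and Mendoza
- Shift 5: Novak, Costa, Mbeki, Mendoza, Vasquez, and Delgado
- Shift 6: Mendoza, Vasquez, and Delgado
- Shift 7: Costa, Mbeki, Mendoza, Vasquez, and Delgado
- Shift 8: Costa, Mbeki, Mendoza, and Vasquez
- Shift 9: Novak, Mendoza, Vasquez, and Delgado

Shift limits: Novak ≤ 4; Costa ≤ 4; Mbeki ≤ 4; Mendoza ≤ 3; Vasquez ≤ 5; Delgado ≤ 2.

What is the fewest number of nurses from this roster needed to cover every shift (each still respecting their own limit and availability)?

2

9 slots to fill and no one can take more than 5, so at least ⌈9/5⌉ = 2 nurses are needed.
Costa and Vasquez alone can cover everything: Shift 1→Costa, Shift 2→Costa, Shift 3→Vasquez, Shift 4→Costa, Shift 5→Costa, Shift 6→Vasquez, Shift 7→Vasquez, Shift 8→Vasquez, Shift 9→Vasquez.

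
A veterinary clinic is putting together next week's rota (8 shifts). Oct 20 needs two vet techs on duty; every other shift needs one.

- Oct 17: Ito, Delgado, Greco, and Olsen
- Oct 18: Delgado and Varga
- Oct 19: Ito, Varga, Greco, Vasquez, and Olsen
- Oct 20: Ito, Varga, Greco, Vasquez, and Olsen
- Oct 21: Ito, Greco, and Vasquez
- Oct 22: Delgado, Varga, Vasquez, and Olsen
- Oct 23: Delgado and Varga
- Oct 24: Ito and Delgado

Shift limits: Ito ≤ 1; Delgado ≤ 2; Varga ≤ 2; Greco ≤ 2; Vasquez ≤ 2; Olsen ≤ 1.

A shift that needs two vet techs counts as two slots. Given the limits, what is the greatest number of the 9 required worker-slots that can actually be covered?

9

Total capacity across all vet techs is 1+2+2+2+2+1 = 10, and 9 slots are needed, so at most 9 can be filled.
An assignment achieving 9: Oct 17→Greco, Oct 18→Delgado, Oct 19→Varga, Oct 20→Vasquez+Olsen, Oct 21→Greco, Oct 22→Varga, Oct 23→Delgado, Oct 24→Ito.
Loads: Ito 1/1, Delgado 2/2, Varga 2/2, Greco 2/2, Vasquez 1/2, Olsen 1/1.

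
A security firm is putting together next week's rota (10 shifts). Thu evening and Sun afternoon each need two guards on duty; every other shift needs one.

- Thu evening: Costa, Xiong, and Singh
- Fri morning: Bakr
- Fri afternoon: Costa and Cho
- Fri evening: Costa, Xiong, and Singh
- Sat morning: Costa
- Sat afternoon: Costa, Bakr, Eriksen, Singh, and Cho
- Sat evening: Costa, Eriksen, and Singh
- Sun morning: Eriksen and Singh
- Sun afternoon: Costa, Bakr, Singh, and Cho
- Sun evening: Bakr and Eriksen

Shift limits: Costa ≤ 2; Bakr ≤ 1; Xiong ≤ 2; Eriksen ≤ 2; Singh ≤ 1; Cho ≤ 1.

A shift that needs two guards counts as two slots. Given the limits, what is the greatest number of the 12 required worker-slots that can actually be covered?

9

Total capacity across all guards is 2+1+2+2+1+1 = 9, and 12 slots are needed, so at most 9 can be filled.
An assignment achieving 9: Thu evening→Xiong+Singh, Fri morning→Bakr, Fri afternoon→Costa, Fri evening→Xiong, Sat morning→Costa, Sun morning→Eriksen, Sun afternoon→Cho, Sun evening→Eriksen.
Loads: Costa 2/2, Bakr 1/1, Xiong 2/2, Eriksen 2/2, Singh 1/1, Cho 1/1.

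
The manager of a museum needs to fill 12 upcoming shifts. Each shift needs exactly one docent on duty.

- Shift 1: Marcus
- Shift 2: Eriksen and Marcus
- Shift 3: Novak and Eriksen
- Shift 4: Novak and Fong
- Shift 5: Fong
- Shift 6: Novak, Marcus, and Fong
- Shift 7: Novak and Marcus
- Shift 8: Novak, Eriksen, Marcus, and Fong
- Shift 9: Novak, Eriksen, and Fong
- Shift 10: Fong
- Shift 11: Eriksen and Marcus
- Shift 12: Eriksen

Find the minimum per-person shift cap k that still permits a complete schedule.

With 4 docents and 12 worker-slots to fill, someone must work at least ⌈12/4⌉ = 3 shifts, so k ≥ 3.
k = 3 works: Shift 1→Marcus, Shift 2→Eriksen, Shift 3→Novak, Shift 4→Novak, Shift 5→Fong, Shift 6→Marcus, Shift 7→Novak, Shift 8→Marcus, Shift 9→Fong, Shift 10→Fong, Shift 11→Eriksen, Shift 12→Eriksen.
Loads: Novak 3, Eriksen 3, Marcus 3, Fong 3 — all ≤ 3.

3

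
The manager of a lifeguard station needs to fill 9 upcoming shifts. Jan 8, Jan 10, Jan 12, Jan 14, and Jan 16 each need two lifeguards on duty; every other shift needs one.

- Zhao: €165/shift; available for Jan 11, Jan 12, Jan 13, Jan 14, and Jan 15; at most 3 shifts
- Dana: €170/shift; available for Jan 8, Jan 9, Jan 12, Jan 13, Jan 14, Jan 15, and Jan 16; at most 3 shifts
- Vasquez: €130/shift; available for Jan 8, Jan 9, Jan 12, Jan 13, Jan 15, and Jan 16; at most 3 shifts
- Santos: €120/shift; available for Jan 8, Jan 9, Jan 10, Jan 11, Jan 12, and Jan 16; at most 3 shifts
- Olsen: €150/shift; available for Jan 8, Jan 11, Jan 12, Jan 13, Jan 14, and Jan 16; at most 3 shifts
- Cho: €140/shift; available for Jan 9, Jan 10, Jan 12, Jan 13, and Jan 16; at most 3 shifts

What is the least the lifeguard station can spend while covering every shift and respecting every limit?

€1950

Jan 10 can only be covered by Santos and Cho, so that assignment is forced.
Picking the cheapest available lifeguard for each shift independently would cost €1825, but that ignores the shift limits.
An optimal schedule: Jan 8→Vasquez+Olsen, Jan 9→Santos, Jan 10→Santos+Cho, Jan 11→Santos, Jan 12→Cho+Zhao, Jan 13→Vasquez, Jan 14→Olsen+Zhao, Jan 15→Vasquez, Jan 16→Cho+Olsen.
Total: 130 + 150 + 120 + 120 + 140 + 120 + 140 + 165 + 130 + 150 + 165 + 130 + 140 + 150 = €1950.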